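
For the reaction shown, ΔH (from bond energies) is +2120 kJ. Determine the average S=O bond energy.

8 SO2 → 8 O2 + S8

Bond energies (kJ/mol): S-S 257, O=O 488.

D(S=O) ≈ 505 kJ/mol

Let D be the S=O bond energy.
Σ(broken) = 16×D = 16D
Σ(formed) = 8×488 + 8×257 = 5960
ΔH = Σ(broken) − Σ(formed) = (16D) − (5960) = −5960 + 16D
Setting this equal to +2120 kJ gives 16D = 8080, so D = 505 kJ/mol.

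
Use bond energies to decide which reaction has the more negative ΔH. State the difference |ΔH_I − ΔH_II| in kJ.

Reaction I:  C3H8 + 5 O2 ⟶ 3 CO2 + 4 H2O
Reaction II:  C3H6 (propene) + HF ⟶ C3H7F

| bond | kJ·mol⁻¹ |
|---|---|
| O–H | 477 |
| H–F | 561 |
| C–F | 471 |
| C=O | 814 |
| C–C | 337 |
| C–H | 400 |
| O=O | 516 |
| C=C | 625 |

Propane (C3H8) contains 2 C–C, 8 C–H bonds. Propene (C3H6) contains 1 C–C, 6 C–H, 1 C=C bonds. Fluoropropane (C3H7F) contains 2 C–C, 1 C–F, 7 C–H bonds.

Reaction I:
  Bonds broken (reactants):
    C–C: 2 × 337 = 674
    C–H: 8 × 400 = 3200
    O=O: 5 × 516 = 2580
    Σ(broken) = 6454 kJ
  Bonds formed (products):
    C=O: 6 × 814 = 4884
    O–H: 8 × 477 = 3816
    Σ(formed) = 8700 kJ
  ΔH_I = 6454 − 8700 = −2246 kJ
Reaction II:
  Bonds broken (reactants):
    C–C: 1 × 337 = 337
    C–H: 6 × 400 = 2400
    C=C: 1 × 625 = 625
    H–F: 1 × 561 = 561
    Σ(broken) = 3923 kJ
  Bonds formed (products):
    C–C: 2 × 337 = 674
    C–F: 1 × 471 = 471
    C–H: 7 × 400 = 2800
    Σ(formed) = 3945 kJ
  ΔH_II = 3923 − 3945 = −22 kJ
ΔH_I − ΔH_II = −2224 kJ, so reaction I has the more negative ΔH; |ΔH_I − ΔH_II| = 2224 kJ.

Reaction I, by 2224 kJ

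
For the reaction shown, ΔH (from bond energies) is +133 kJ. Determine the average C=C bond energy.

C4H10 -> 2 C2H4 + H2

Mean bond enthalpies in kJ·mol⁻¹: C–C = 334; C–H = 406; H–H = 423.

Let D be the C=C bond energy.
Σ(broken) = 3×334 + 10×406 = 5062
Σ(formed) = 8×406 + 2×D + 1×423 = 3671 + 2D
ΔH = Σ(broken) − Σ(formed) = (5062) − (3671 + 2D) = +1391 − 2D
Setting this equal to +133 kJ gives 2D = 1258, so D = 629 kJ/mol.

D(C=C) ≈ 629 kJ/mol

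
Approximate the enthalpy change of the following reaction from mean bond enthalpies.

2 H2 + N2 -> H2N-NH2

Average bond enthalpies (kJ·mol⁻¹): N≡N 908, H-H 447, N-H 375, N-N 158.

ΔH ≈ +144 kJ

Bonds broken (reactants):
  H-H: 2 × 447 = 894
  N≡N: 1 × 908 = 908
  Σ(broken) = 1802 kJ
Bonds formed (products):
  N-H: 4 × 375 = 1500
  N-N: 1 × 158 = 158
  Σ(formed) = 1658 kJ
ΔH = Σ(broken) − Σ(formed) = 1802 − 1658 = +144 kJ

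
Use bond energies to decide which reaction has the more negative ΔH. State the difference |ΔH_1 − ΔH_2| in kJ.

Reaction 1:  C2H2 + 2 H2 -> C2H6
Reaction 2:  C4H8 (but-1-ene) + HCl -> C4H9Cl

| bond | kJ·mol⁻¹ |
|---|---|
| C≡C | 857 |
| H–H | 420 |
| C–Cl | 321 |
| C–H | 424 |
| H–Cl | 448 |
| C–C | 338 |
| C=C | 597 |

Reaction 1, by 299 kJ

Reaction 1:
  Bonds broken (reactants):
    C≡C: 1 × 857 = 857
    C–H: 2 × 424 = 848
    H–H: 2 × 420 = 840
    Σ(broken) = 2545 kJ
  Bonds formed (products):
    C–C: 1 × 338 = 338
    C–H: 6 × 424 = 2544
    Σ(formed) = 2882 kJ
  ΔH_1 = 2545 − 2882 = −337 kJ
Reaction 2:
  Bonds broken (reactants):
    C–C: 2 × 338 = 676
    C–H: 8 × 424 = 3392
    C=C: 1 × 597 = 597
    H–Cl: 1 × 448 = 448
    Σ(broken) = 5113 kJ
  Bonds formed (products):
    C–C: 3 × 338 = 1014
    C–Cl: 1 × 321 = 321
    C–H: 9 × 424 = 3816
    Σ(formed) = 5151 kJ
  ΔH_2 = 5113 − 5151 = −38 kJ
ΔH_1 − ΔH_2 = −299 kJ, so reaction 1 has the more negative ΔH; |ΔH_1 − ΔH_2| = 299 kJ.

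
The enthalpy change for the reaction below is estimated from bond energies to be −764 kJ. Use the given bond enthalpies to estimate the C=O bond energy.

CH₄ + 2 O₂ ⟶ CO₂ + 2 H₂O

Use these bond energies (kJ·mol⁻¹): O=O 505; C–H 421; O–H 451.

Let D be the C=O bond energy.
Σ(broken) = 4×421 + 2×505 = 2694
Σ(formed) = 2×D + 4×451 = 1804 + 2D
ΔH = Σ(broken) − Σ(formed) = (2694) − (1804 + 2D) = +890 − 2D
Setting this equal to −764 kJ gives 2D = 1654, so D = 827 kJ/mol.

D(C=O) ≈ 827 kJ/mol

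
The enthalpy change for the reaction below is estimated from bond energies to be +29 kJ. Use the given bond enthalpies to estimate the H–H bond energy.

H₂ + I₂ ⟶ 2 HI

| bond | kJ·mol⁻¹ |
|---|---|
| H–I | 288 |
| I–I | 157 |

Let D be the H–H bond energy.
Σ(broken) = 1×D + 1×157 = 157 + D
Σ(formed) = 2×288 = 576
ΔH = Σ(broken) − Σ(formed) = (157 + D) − (576) = −419 + D
Setting this equal to +29 kJ gives D = 448 kJ/mol.

D(H–H) ≈ 448 kJ/mol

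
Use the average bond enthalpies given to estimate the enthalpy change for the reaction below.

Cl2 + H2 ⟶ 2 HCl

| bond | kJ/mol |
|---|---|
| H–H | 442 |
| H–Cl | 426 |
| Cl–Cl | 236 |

Bonds broken (reactants):
  Cl–Cl: 1 × 236 = 236
  H–H: 1 × 442 = 442
  Σ(broken) = 678 kJ
Bonds formed (products):
  H–Cl: 2 × 426 = 852
  Σ(formed) = 852 kJ
ΔH = Σ(broken) − Σ(formed) = 678 − 852 = −174 kJ

ΔH ≈ −174 kJ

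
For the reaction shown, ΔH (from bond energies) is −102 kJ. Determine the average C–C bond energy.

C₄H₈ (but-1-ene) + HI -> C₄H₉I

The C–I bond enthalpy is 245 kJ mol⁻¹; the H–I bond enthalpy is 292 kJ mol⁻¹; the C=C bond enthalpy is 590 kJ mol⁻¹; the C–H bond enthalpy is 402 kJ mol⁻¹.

Let D be the C–C bond energy.
Σ(broken) = 2×D + 8×402 + 1×590 + 1×292 = 4098 + 2D
Σ(formed) = 3×D + 9×402 + 1×245 = 3863 + 3D
ΔH = Σ(broken) − Σ(formed) = (4098 + 2D) − (3863 + 3D) = +235 − D
Setting this equal to −102 kJ gives D = 337 kJ/mol.

D(C–C) ≈ 337 kJ/mol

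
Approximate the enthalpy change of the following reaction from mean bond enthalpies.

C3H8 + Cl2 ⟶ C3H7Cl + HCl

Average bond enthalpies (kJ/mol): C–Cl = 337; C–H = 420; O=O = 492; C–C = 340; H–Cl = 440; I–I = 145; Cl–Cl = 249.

ΔH ≈ −108 kJ

Bonds broken (reactants):
  C–C: 2 × 340 = 680
  C–H: 8 × 420 = 3360
  Cl–Cl: 1 × 249 = 249
  Σ(broken) = 4289 kJ
Bonds formed (products):
  C–C: 2 × 340 = 680
  C–Cl: 1 × 337 = 337
  C–H: 7 × 420 = 2940
  H–Cl: 1 × 440 = 440
  Σ(formed) = 4397 kJ
ΔH = Σ(broken) − Σ(formed) = 4289 − 4397 = −108 kJ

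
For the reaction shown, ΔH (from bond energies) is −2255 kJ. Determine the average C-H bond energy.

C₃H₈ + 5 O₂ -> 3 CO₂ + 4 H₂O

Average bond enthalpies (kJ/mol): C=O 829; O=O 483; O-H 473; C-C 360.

D(C-H) ≈ 421 kJ/mol

Let D be the C-H bond energy.
Σ(broken) = 2×360 + 8×D + 5×483 = 3135 + 8D
Σ(formed) = 6×829 + 8×473 = 8758
ΔH = Σ(broken) − Σ(formed) = (3135 + 8D) − (8758) = −5623 + 8D
Setting this equal to −2255 kJ gives 8D = 3368, so D = 421 kJ/mol.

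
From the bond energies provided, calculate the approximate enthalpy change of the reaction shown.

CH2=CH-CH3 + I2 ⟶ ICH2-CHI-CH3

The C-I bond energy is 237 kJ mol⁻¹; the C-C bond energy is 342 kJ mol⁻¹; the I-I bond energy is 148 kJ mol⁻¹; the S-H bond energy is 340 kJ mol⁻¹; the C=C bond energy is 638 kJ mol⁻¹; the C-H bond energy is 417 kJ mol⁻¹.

ΔH ≈ −30 kJ

Bonds broken (reactants):
  C-C: 1 × 342 = 342
  C-H: 6 × 417 = 2502
  C=C: 1 × 638 = 638
  I-I: 1 × 148 = 148
  Σ(broken) = 3630 kJ
Bonds formed (products):
  C-C: 2 × 342 = 684
  C-H: 6 × 417 = 2502
  C-I: 2 × 237 = 474
  Σ(formed) = 3660 kJ
ΔH = Σ(broken) − Σ(formed) = 3630 − 3660 = −30 kJ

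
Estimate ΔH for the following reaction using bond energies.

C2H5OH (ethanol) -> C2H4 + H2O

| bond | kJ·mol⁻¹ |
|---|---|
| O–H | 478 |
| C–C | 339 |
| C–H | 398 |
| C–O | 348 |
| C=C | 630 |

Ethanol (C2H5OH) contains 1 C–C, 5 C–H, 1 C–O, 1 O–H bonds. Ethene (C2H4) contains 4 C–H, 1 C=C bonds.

Bonds broken (reactants):
  C–C: 1 × 339 = 339
  C–H: 5 × 398 = 1990
  C–O: 1 × 348 = 348
  O–H: 1 × 478 = 478
  Σ(broken) = 3155 kJ
Bonds formed (products):
  C–H: 4 × 398 = 1592
  C=C: 1 × 630 = 630
  O–H: 2 × 478 = 956
  Σ(formed) = 3178 kJ
ΔH = Σ(broken) − Σ(formed) = 3155 − 3178 = −23 kJ

ΔH ≈ −23 kJ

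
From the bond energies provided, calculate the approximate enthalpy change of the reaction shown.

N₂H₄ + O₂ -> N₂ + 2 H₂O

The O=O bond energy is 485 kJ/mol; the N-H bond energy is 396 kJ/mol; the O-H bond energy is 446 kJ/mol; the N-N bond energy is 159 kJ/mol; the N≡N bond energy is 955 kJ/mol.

Bonds broken (reactants):
  N-H: 4 × 396 = 1584
  N-N: 1 × 159 = 159
  O=O: 1 × 485 = 485
  Σ(broken) = 2228 kJ
Bonds formed (products):
  N≡N: 1 × 955 = 955
  O-H: 4 × 446 = 1784
  Σ(formed) = 2739 kJ
ΔH = Σ(broken) − Σ(formed) = 2228 − 2739 = −511 kJ

ΔH ≈ −511 kJ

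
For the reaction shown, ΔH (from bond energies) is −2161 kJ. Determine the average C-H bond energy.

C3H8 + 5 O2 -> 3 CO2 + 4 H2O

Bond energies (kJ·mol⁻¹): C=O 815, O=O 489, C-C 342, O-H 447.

Let D be the C-H bond energy.
Σ(broken) = 2×342 + 8×D + 5×489 = 3129 + 8D
Σ(formed) = 6×815 + 8×447 = 8466
ΔH = Σ(broken) − Σ(formed) = (3129 + 8D) − (8466) = −5337 + 8D
Setting this equal to −2161 kJ gives 8D = 3176, so D = 397 kJ/mol.

D(C-H) ≈ 397 kJ/mol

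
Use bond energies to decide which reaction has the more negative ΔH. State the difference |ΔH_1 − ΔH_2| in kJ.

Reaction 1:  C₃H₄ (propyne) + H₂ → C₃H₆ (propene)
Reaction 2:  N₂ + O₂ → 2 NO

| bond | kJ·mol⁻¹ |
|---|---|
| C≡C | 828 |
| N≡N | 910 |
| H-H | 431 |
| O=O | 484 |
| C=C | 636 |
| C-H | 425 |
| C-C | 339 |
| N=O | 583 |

Reaction 1:
  Bonds broken (reactants):
    C≡C: 1 × 828 = 828
    C-C: 1 × 339 = 339
    C-H: 4 × 425 = 1700
    H-H: 1 × 431 = 431
    Σ(broken) = 3298 kJ
  Bonds formed (products):
    C-C: 1 × 339 = 339
    C-H: 6 × 425 = 2550
    C=C: 1 × 636 = 636
    Σ(formed) = 3525 kJ
  ΔH_1 = 3298 − 3525 = −227 kJ
Reaction 2:
  Bonds broken (reactants):
    N≡N: 1 × 910 = 910
    O=O: 1 × 484 = 484
    Σ(broken) = 1394 kJ
  Bonds formed (products):
    N=O: 2 × 583 = 1166
    Σ(formed) = 1166 kJ
  ΔH_2 = 1394 − 1166 = +228 kJ
ΔH_1 − ΔH_2 = −455 kJ, so reaction 1 has the more negative ΔH; |ΔH_1 − ΔH_2| = 455 kJ.

Reaction 1, by 455 kJ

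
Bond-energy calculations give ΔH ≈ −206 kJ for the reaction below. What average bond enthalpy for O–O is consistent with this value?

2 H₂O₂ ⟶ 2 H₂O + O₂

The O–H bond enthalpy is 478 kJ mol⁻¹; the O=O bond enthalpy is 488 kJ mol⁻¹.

D(O–O) ≈ 141 kJ/mol

Let D be the O–O bond energy.
Σ(broken) = 4×478 + 2×D = 1912 + 2D
Σ(formed) = 4×478 + 1×488 = 2400
ΔH = Σ(broken) − Σ(formed) = (1912 + 2D) − (2400) = −488 + 2D
Setting this equal to −206 kJ gives 2D = 282, so D = 141 kJ/mol.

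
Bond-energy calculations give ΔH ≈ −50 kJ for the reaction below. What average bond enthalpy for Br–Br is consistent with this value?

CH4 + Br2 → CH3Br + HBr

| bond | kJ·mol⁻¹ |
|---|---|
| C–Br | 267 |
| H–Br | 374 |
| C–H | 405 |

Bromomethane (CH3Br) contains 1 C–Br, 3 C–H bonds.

D(Br–Br) ≈ 186 kJ/mol

Let D be the Br–Br bond energy.
Σ(broken) = 1×D + 4×405 = 1620 + D
Σ(formed) = 1×267 + 3×405 + 1×374 = 1856
ΔH = Σ(broken) − Σ(formed) = (1620 + D) − (1856) = −236 + D
Setting this equal to −50 kJ gives D = 186 kJ/mol.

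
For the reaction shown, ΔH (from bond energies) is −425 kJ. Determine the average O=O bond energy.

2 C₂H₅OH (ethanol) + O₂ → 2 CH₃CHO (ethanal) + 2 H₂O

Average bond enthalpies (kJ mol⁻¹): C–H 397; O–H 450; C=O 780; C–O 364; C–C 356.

Let D be the O=O bond energy.
Σ(broken) = 2×356 + 10×397 + 2×364 + 2×450 + 1×D = 6310 + D
Σ(formed) = 2×356 + 8×397 + 2×780 + 4×450 = 7248
ΔH = Σ(broken) − Σ(formed) = (6310 + D) − (7248) = −938 + D
Setting this equal to −425 kJ gives D = 513 kJ/mol.

D(O=O) ≈ 513 kJ/mol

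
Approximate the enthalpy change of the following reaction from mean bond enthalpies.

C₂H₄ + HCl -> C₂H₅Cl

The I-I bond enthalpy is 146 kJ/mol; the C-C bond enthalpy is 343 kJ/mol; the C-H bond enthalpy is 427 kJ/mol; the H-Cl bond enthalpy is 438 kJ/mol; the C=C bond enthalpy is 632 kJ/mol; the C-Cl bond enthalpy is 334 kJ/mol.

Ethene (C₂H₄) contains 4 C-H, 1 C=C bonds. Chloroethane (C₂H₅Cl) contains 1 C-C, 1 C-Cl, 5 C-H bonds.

Bonds broken (reactants):
  C-H: 4 × 427 = 1708
  C=C: 1 × 632 = 632
  H-Cl: 1 × 438 = 438
  Σ(broken) = 2778 kJ
Bonds formed (products):
  C-C: 1 × 343 = 343
  C-Cl: 1 × 334 = 334
  C-H: 5 × 427 = 2135
  Σ(formed) = 2812 kJ
ΔH = Σ(broken) − Σ(formed) = 2778 − 2812 = −34 kJ

ΔH ≈ −34 kJ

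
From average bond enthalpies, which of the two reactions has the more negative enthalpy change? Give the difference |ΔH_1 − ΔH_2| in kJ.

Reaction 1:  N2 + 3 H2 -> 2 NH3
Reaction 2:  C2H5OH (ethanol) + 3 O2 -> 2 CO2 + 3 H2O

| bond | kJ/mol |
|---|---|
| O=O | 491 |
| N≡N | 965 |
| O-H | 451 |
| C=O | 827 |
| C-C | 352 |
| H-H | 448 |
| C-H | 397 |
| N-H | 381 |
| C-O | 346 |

Reaction 2, by 1430 kJ

Reaction 1:
  Bonds broken (reactants):
    H-H: 3 × 448 = 1344
    N≡N: 1 × 965 = 965
    Σ(broken) = 2309 kJ
  Bonds formed (products):
    N-H: 6 × 381 = 2286
    Σ(formed) = 2286 kJ
  ΔH_1 = 2309 − 2286 = +23 kJ
Reaction 2:
  Bonds broken (reactants):
    C-C: 1 × 352 = 352
    C-H: 5 × 397 = 1985
    C-O: 1 × 346 = 346
    O-H: 1 × 451 = 451
    O=O: 3 × 491 = 1473
    Σ(broken) = 4607 kJ
  Bonds formed (products):
    C=O: 4 × 827 = 3308
    O-H: 6 × 451 = 2706
    Σ(formed) = 6014 kJ
  ΔH_2 = 4607 − 6014 = −1407 kJ
ΔH_1 − ΔH_2 = +1430 kJ, so reaction 2 has the more negative ΔH; |ΔH_1 − ΔH_2| = 1430 kJ.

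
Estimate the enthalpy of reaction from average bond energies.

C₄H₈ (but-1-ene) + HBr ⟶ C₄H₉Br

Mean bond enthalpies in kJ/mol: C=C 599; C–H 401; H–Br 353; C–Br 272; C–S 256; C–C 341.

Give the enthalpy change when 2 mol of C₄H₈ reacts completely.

ΔH = −124 kJ

Bonds broken (reactants):
  C–C: 2 × 341 = 682
  C–H: 8 × 401 = 3208
  C=C: 1 × 599 = 599
  H–Br: 1 × 353 = 353
  Σ(broken) = 4842 kJ
Bonds formed (products):
  C–Br: 1 × 272 = 272
  C–C: 3 × 341 = 1023
  C–H: 9 × 401 = 3609
  Σ(formed) = 4904 kJ
ΔH = Σ(broken) − Σ(formed) = 4842 − 4904 = −62 kJ
For 2× the reaction as written: 2 × (−62) = −124 kJ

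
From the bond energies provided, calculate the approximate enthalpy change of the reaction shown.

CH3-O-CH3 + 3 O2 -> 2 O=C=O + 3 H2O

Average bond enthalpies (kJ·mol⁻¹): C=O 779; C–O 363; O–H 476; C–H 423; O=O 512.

Bonds broken (reactants):
  C–H: 6 × 423 = 2538
  C–O: 2 × 363 = 726
  O=O: 3 × 512 = 1536
  Σ(broken) = 4800 kJ
Bonds formed (products):
  C=O: 4 × 779 = 3116
  O–H: 6 × 476 = 2856
  Σ(formed) = 5972 kJ
ΔH = Σ(broken) − Σ(formed) = 4800 − 5972 = −1172 kJ

ΔH ≈ −1172 kJ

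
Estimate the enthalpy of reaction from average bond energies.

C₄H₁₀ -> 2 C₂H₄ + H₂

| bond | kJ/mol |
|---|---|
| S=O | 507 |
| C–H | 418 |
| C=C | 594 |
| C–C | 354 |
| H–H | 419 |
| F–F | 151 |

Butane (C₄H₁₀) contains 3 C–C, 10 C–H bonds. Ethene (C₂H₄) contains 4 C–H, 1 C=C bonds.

ΔH ≈ +291 kJ

Bonds broken (reactants):
  C–C: 3 × 354 = 1062
  C–H: 10 × 418 = 4180
  Σ(broken) = 5242 kJ
Bonds formed (products):
  C–H: 8 × 418 = 3344
  C=C: 2 × 594 = 1188
  H–H: 1 × 419 = 419
  Σ(formed) = 4951 kJ
ΔH = Σ(broken) − Σ(formed) = 5242 − 4951 = +291 kJ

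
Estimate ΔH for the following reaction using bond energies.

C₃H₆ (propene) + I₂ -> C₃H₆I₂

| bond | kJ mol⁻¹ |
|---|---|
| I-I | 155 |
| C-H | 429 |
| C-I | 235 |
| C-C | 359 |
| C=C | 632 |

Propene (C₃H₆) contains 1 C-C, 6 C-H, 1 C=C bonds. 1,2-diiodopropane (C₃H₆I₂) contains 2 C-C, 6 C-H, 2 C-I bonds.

Bonds broken (reactants):
  C-C: 1 × 359 = 359
  C-H: 6 × 429 = 2574
  C=C: 1 × 632 = 632
  I-I: 1 × 155 = 155
  Σ(broken) = 3720 kJ
Bonds formed (products):
  C-C: 2 × 359 = 718
  C-H: 6 × 429 = 2574
  C-I: 2 × 235 = 470
  Σ(formed) = 3762 kJ
ΔH = Σ(broken) − Σ(formed) = 3720 − 3762 = −42 kJ

ΔH ≈ −42 kJ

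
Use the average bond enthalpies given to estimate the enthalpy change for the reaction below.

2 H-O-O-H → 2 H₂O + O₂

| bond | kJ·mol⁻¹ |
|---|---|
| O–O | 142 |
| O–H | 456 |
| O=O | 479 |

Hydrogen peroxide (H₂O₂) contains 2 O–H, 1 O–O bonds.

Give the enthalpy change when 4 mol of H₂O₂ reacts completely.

Bonds broken (reactants):
  O–H: 4 × 456 = 1824
  O–O: 2 × 142 = 284
  Σ(broken) = 2108 kJ
Bonds formed (products):
  O–H: 4 × 456 = 1824
  O=O: 1 × 479 = 479
  Σ(formed) = 2303 kJ
ΔH = Σ(broken) − Σ(formed) = 2108 − 2303 = −195 kJ
For 2× the reaction as written: 2 × (−195) = −390 kJ

ΔH = −390 kJ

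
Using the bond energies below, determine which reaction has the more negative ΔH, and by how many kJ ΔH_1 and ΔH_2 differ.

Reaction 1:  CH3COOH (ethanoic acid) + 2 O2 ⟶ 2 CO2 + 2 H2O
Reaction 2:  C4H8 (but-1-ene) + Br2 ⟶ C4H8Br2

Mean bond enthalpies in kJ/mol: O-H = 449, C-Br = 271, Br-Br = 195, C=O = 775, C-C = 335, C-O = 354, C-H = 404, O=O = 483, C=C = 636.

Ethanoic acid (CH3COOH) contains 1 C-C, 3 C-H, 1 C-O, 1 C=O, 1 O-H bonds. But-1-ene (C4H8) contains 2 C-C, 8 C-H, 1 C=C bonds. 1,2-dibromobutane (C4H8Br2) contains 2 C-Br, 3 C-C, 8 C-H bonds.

Reaction 1:
  Bonds broken (reactants):
    C-C: 1 × 335 = 335
    C-H: 3 × 404 = 1212
    C-O: 1 × 354 = 354
    C=O: 1 × 775 = 775
    O-H: 1 × 449 = 449
    O=O: 2 × 483 = 966
    Σ(broken) = 4091 kJ
  Bonds formed (products):
    C=O: 4 × 775 = 3100
    O-H: 4 × 449 = 1796
    Σ(formed) = 4896 kJ
  ΔH_1 = 4091 − 4896 = −805 kJ
Reaction 2:
  Bonds broken (reactants):
    Br-Br: 1 × 195 = 195
    C-C: 2 × 335 = 670
    C-H: 8 × 404 = 3232
    C=C: 1 × 636 = 636
    Σ(broken) = 4733 kJ
  Bonds formed (products):
    C-Br: 2 × 271 = 542
    C-C: 3 × 335 = 1005
    C-H: 8 × 404 = 3232
    Σ(formed) = 4779 kJ
  ΔH_2 = 4733 − 4779 = −46 kJ
ΔH_1 − ΔH_2 = −759 kJ, so reaction 1 has the more negative ΔH; |ΔH_1 − ΔH_2| = 759 kJ.

Reaction 1, by 759 kJ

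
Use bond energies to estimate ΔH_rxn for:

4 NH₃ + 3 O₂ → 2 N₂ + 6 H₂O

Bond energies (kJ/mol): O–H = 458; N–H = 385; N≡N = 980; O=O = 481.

Bonds broken (reactants):
  N–H: 12 × 385 = 4620
  O=O: 3 × 481 = 1443
  Σ(broken) = 6063 kJ
Bonds formed (products):
  N≡N: 2 × 980 = 1960
  O–H: 12 × 458 = 5496
  Σ(formed) = 7456 kJ
ΔH = Σ(broken) − Σ(formed) = 6063 − 7456 = −1393 kJ

ΔH ≈ −1393 kJ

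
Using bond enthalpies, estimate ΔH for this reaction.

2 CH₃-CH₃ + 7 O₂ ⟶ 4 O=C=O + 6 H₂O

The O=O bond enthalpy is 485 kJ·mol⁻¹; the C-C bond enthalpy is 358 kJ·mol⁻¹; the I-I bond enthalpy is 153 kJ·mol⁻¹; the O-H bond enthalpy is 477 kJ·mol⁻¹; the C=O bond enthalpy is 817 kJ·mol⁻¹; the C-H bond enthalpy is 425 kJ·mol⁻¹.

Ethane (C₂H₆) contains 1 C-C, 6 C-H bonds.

ΔH ≈ −3049 kJ

Bonds broken (reactants):
  C-C: 2 × 358 = 716
  C-H: 12 × 425 = 5100
  O=O: 7 × 485 = 3395
  Σ(broken) = 9211 kJ
Bonds formed (products):
  C=O: 8 × 817 = 6536
  O-H: 12 × 477 = 5724
  Σ(formed) = 12260 kJ
ΔH = Σ(broken) − Σ(formed) = 9211 − 12260 = −3049 kJ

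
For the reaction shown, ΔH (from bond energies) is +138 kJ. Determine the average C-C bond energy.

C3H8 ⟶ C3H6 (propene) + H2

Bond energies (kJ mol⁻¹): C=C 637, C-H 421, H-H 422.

Let D be the C-C bond energy.
Σ(broken) = 2×D + 8×421 = 3368 + 2D
Σ(formed) = 1×D + 6×421 + 1×637 + 1×422 = 3585 + D
ΔH = Σ(broken) − Σ(formed) = (3368 + 2D) − (3585 + D) = −217 + D
Setting this equal to +138 kJ gives D = 355 kJ/mol.

D(C-C) ≈ 355 kJ/mol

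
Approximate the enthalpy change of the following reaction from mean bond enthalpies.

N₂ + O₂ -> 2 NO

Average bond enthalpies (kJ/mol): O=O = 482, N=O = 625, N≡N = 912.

Bonds broken (reactants):
  N≡N: 1 × 912 = 912
  O=O: 1 × 482 = 482
  Σ(broken) = 1394 kJ
Bonds formed (products):
  N=O: 2 × 625 = 1250
  Σ(formed) = 1250 kJ
ΔH = Σ(broken) − Σ(formed) = 1394 − 1250 = +144 kJ

ΔH ≈ +144 kJ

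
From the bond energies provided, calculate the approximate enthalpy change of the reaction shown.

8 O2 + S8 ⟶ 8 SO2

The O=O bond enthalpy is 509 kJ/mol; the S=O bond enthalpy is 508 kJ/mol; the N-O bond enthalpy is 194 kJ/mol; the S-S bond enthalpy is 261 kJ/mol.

Bonds broken (reactants):
  O=O: 8 × 509 = 4072
  S-S: 8 × 261 = 2088
  Σ(broken) = 6160 kJ
Bonds formed (products):
  S=O: 16 × 508 = 8128
  Σ(formed) = 8128 kJ
ΔH = Σ(broken) − Σ(formed) = 6160 − 8128 = −1968 kJ

ΔH ≈ −1968 kJ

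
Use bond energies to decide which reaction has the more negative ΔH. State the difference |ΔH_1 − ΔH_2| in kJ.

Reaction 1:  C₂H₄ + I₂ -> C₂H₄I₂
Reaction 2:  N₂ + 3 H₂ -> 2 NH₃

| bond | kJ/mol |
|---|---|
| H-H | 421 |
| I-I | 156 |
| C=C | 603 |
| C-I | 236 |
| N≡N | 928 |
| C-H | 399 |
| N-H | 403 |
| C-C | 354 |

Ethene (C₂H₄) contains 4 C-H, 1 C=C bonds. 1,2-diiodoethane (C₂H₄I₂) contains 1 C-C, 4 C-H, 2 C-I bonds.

Reaction 2, by 160 kJ

Reaction 1:
  Bonds broken (reactants):
    C-H: 4 × 399 = 1596
    C=C: 1 × 603 = 603
    I-I: 1 × 156 = 156
    Σ(broken) = 2355 kJ
  Bonds formed (products):
    C-C: 1 × 354 = 354
    C-H: 4 × 399 = 1596
    C-I: 2 × 236 = 472
    Σ(formed) = 2422 kJ
  ΔH_1 = 2355 − 2422 = −67 kJ
Reaction 2:
  Bonds broken (reactants):
    H-H: 3 × 421 = 1263
    N≡N: 1 × 928 = 928
    Σ(broken) = 2191 kJ
  Bonds formed (products):
    N-H: 6 × 403 = 2418
    Σ(formed) = 2418 kJ
  ΔH_2 = 2191 − 2418 = −227 kJ
ΔH_1 − ΔH_2 = +160 kJ, so reaction 2 has the more negative ΔH; |ΔH_1 − ΔH_2| = 160 kJ.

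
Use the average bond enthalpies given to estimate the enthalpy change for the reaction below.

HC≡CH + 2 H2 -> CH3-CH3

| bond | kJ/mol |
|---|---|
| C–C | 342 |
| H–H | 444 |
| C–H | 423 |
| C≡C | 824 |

ΔH ≈ −322 kJ

Bonds broken (reactants):
  C≡C: 1 × 824 = 824
  C–H: 2 × 423 = 846
  H–H: 2 × 444 = 888
  Σ(broken) = 2558 kJ
Bonds formed (products):
  C–C: 1 × 342 = 342
  C–H: 6 × 423 = 2538
  Σ(formed) = 2880 kJ
ΔH = Σ(broken) − Σ(formed) = 2558 − 2880 = −322 kJ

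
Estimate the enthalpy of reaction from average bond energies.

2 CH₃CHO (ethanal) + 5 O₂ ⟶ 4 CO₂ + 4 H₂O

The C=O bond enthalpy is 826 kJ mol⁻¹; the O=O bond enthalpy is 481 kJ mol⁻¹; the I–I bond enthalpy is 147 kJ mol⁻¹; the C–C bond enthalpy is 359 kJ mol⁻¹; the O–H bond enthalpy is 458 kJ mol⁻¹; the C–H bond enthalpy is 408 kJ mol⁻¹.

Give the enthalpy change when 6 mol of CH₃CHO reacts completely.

Bonds broken (reactants):
  C–C: 2 × 359 = 718
  C–H: 8 × 408 = 3264
  C=O: 2 × 826 = 1652
  O=O: 5 × 481 = 2405
  Σ(broken) = 8039 kJ
Bonds formed (products):
  C=O: 8 × 826 = 6608
  O–H: 8 × 458 = 3664
  Σ(formed) = 10272 kJ
ΔH = Σ(broken) − Σ(formed) = 8039 − 10272 = −2233 kJ
For 3× the reaction as written: 3 × (−2233) = −6699 kJ

ΔH = −6699 kJ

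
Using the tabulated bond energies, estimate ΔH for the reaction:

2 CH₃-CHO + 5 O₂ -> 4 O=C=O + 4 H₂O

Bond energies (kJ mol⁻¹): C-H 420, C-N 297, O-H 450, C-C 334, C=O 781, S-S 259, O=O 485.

ΔH ≈ −1833 kJ

Bonds broken (reactants):
  C-C: 2 × 334 = 668
  C-H: 8 × 420 = 3360
  C=O: 2 × 781 = 1562
  O=O: 5 × 485 = 2425
  Σ(broken) = 8015 kJ
Bonds formed (products):
  C=O: 8 × 781 = 6248
  O-H: 8 × 450 = 3600
  Σ(formed) = 9848 kJ
ΔH = Σ(broken) − Σ(formed) = 8015 − 9848 = −1833 kJ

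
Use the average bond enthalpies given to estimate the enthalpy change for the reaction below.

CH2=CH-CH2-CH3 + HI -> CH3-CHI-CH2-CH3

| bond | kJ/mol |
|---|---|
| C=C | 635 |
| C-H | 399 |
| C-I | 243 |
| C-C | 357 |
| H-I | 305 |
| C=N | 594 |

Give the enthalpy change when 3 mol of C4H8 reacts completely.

Bonds broken (reactants):
  C-C: 2 × 357 = 714
  C-H: 8 × 399 = 3192
  C=C: 1 × 635 = 635
  H-I: 1 × 305 = 305
  Σ(broken) = 4846 kJ
Bonds formed (products):
  C-C: 3 × 357 = 1071
  C-H: 9 × 399 = 3591
  C-I: 1 × 243 = 243
  Σ(formed) = 4905 kJ
ΔH = Σ(broken) − Σ(formed) = 4846 − 4905 = −59 kJ
For 3× the reaction as written: 3 × (−59) = −177 kJ

ΔH = −177 kJ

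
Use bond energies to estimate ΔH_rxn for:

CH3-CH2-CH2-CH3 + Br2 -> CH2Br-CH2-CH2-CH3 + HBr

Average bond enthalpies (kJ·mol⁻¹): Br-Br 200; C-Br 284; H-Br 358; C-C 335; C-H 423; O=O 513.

ΔH ≈ −19 kJ

Bonds broken (reactants):
  Br-Br: 1 × 200 = 200
  C-C: 3 × 335 = 1005
  C-H: 10 × 423 = 4230
  Σ(broken) = 5435 kJ
Bonds formed (products):
  C-Br: 1 × 284 = 284
  C-C: 3 × 335 = 1005
  C-H: 9 × 423 = 3807
  H-Br: 1 × 358 = 358
  Σ(formed) = 5454 kJ
ΔH = Σ(broken) − Σ(formed) = 5435 − 5454 = −19 kJ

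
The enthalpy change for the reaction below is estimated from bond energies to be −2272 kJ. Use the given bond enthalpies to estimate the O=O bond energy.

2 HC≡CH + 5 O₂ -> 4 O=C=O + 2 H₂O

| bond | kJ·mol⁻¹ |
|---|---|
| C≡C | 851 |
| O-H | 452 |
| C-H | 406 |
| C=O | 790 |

Let D be the O=O bond energy.
Σ(broken) = 2×851 + 4×406 + 5×D = 3326 + 5D
Σ(formed) = 8×790 + 4×452 = 8128
ΔH = Σ(broken) − Σ(formed) = (3326 + 5D) − (8128) = −4802 + 5D
Setting this equal to −2272 kJ gives 5D = 2530, so D = 506 kJ/mol.

D(O=O) ≈ 506 kJ/mol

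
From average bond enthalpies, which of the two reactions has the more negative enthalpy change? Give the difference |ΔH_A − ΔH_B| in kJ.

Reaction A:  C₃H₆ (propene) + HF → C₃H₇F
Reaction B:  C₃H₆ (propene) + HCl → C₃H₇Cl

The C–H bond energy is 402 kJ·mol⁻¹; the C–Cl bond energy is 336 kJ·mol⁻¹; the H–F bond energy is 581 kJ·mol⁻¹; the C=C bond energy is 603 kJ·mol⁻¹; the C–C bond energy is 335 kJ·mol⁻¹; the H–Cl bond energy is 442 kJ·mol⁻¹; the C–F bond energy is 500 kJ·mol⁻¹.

Reaction A, by 25 kJ

Reaction A:
  Bonds broken (reactants):
    C–C: 1 × 335 = 335
    C–H: 6 × 402 = 2412
    C=C: 1 × 603 = 603
    H–F: 1 × 581 = 581
    Σ(broken) = 3931 kJ
  Bonds formed (products):
    C–C: 2 × 335 = 670
    C–F: 1 × 500 = 500
    C–H: 7 × 402 = 2814
    Σ(formed) = 3984 kJ
  ΔH_A = 3931 − 3984 = −53 kJ
Reaction B:
  Bonds broken (reactants):
    C–C: 1 × 335 = 335
    C–H: 6 × 402 = 2412
    C=C: 1 × 603 = 603
    H–Cl: 1 × 442 = 442
    Σ(broken) = 3792 kJ
  Bonds formed (products):
    C–C: 2 × 335 = 670
    C–Cl: 1 × 336 = 336
    C–H: 7 × 402 = 2814
    Σ(formed) = 3820 kJ
  ΔH_B = 3792 − 3820 = −28 kJ
ΔH_A − ΔH_B = −25 kJ, so reaction A has the more negative ΔH; |ΔH_A − ΔH_B| = 25 kJ.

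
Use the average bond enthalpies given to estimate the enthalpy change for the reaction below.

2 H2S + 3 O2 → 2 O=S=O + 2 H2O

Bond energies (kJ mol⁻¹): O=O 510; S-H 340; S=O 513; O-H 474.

Bonds broken (reactants):
  O=O: 3 × 510 = 1530
  S-H: 4 × 340 = 1360
  Σ(broken) = 2890 kJ
Bonds formed (products):
  O-H: 4 × 474 = 1896
  S=O: 4 × 513 = 2052
  Σ(formed) = 3948 kJ
ΔH = Σ(broken) − Σ(formed) = 2890 − 3948 = −1058 kJ

ΔH ≈ −1058 kJ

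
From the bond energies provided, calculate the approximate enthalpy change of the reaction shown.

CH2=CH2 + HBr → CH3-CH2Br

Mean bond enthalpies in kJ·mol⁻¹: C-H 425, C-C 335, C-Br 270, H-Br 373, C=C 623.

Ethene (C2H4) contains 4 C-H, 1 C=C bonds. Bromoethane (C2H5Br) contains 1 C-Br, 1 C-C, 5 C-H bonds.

Bonds broken (reactants):
  C-H: 4 × 425 = 1700
  C=C: 1 × 623 = 623
  H-Br: 1 × 373 = 373
  Σ(broken) = 2696 kJ
Bonds formed (products):
  C-Br: 1 × 270 = 270
  C-C: 1 × 335 = 335
  C-H: 5 × 425 = 2125
  Σ(formed) = 2730 kJ
ΔH = Σ(broken) − Σ(formed) = 2696 − 2730 = −34 kJ

ΔH ≈ −34 kJ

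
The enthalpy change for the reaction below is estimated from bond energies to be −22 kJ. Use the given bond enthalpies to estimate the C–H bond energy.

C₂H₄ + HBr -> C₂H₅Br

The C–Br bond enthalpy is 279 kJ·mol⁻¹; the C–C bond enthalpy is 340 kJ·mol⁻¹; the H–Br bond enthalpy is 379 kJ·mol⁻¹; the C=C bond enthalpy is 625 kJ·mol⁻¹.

D(C–H) ≈ 407 kJ/mol

Let D be the C–H bond energy.
Σ(broken) = 4×D + 1×625 + 1×379 = 1004 + 4D
Σ(formed) = 1×279 + 1×340 + 5×D = 619 + 5D
ΔH = Σ(broken) − Σ(formed) = (1004 + 4D) − (619 + 5D) = +385 − D
Setting this equal to −22 kJ gives D = 407 kJ/mol.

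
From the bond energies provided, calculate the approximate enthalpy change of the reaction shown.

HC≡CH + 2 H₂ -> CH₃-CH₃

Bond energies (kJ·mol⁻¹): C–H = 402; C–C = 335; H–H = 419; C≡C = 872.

Bonds broken (reactants):
  C≡C: 1 × 872 = 872
  C–H: 2 × 402 = 804
  H–H: 2 × 419 = 838
  Σ(broken) = 2514 kJ
Bonds formed (products):
  C–C: 1 × 335 = 335
  C–H: 6 × 402 = 2412
  Σ(formed) = 2747 kJ
ΔH = Σ(broken) − Σ(formed) = 2514 − 2747 = −233 kJ

ΔH ≈ −233 kJ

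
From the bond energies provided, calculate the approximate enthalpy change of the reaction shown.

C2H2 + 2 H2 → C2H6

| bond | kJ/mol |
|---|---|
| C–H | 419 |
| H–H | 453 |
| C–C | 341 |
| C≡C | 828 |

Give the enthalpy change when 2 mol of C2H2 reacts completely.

Bonds broken (reactants):
  C≡C: 1 × 828 = 828
  C–H: 2 × 419 = 838
  H–H: 2 × 453 = 906
  Σ(broken) = 2572 kJ
Bonds formed (products):
  C–C: 1 × 341 = 341
  C–H: 6 × 419 = 2514
  Σ(formed) = 2855 kJ
ΔH = Σ(broken) − Σ(formed) = 2572 − 2855 = −283 kJ
For 2× the reaction as written: 2 × (−283) = −566 kJ

ΔH = −566 kJ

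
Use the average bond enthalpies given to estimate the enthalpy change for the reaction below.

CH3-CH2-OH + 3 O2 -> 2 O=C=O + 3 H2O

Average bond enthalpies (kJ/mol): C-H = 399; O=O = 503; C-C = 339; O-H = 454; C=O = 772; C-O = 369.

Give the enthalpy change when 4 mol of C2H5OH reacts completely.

Bonds broken (reactants):
  C-C: 1 × 339 = 339
  C-H: 5 × 399 = 1995
  C-O: 1 × 369 = 369
  O-H: 1 × 454 = 454
  O=O: 3 × 503 = 1509
  Σ(broken) = 4666 kJ
Bonds formed (products):
  C=O: 4 × 772 = 3088
  O-H: 6 × 454 = 2724
  Σ(formed) = 5812 kJ
ΔH = Σ(broken) − Σ(formed) = 4666 − 5812 = −1146 kJ
For 4× the reaction as written: 4 × (−1146) = −4584 kJ

ΔH = −4584 kJ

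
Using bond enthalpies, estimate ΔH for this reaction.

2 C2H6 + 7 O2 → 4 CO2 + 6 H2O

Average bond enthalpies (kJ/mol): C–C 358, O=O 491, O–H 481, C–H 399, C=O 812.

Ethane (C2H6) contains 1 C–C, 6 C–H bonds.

ΔH ≈ −3327 kJ

Bonds broken (reactants):
  C–C: 2 × 358 = 716
  C–H: 12 × 399 = 4788
  O=O: 7 × 491 = 3437
  Σ(broken) = 8941 kJ
Bonds formed (products):
  C=O: 8 × 812 = 6496
  O–H: 12 × 481 = 5772
  Σ(formed) = 12268 kJ
ΔH = Σ(broken) − Σ(formed) = 8941 − 12268 = −3327 kJ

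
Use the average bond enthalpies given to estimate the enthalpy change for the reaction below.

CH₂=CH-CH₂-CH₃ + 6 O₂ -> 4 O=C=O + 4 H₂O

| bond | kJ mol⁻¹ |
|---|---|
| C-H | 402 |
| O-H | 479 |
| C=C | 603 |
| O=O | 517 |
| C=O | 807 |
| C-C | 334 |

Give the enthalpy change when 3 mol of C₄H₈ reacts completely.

ΔH = −8097 kJ

Bonds broken (reactants):
  C-C: 2 × 334 = 668
  C-H: 8 × 402 = 3216
  C=C: 1 × 603 = 603
  O=O: 6 × 517 = 3102
  Σ(broken) = 7589 kJ
Bonds formed (products):
  C=O: 8 × 807 = 6456
  O-H: 8 × 479 = 3832
  Σ(formed) = 10288 kJ
ΔH = Σ(broken) − Σ(formed) = 7589 − 10288 = −2699 kJ
For 3× the reaction as written: 3 × (−2699) = −8097 kJ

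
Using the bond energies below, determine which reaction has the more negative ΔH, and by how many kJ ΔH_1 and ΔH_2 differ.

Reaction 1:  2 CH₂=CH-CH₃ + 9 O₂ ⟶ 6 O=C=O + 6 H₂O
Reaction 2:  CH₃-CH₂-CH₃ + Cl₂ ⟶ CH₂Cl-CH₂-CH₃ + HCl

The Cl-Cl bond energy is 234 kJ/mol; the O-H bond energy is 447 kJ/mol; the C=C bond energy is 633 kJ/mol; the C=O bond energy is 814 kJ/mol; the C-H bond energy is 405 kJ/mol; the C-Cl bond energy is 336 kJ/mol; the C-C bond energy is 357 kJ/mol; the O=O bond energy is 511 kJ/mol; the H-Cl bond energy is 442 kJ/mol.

Reaction 1, by 3554 kJ

Reaction 1:
  Bonds broken (reactants):
    C-C: 2 × 357 = 714
    C-H: 12 × 405 = 4860
    C=C: 2 × 633 = 1266
    O=O: 9 × 511 = 4599
    Σ(broken) = 11439 kJ
  Bonds formed (products):
    C=O: 12 × 814 = 9768
    O-H: 12 × 447 = 5364
    Σ(formed) = 15132 kJ
  ΔH_1 = 11439 − 15132 = −3693 kJ
Reaction 2:
  Bonds broken (reactants):
    C-C: 2 × 357 = 714
    C-H: 8 × 405 = 3240
    Cl-Cl: 1 × 234 = 234
    Σ(broken) = 4188 kJ
  Bonds formed (products):
    C-C: 2 × 357 = 714
    C-Cl: 1 × 336 = 336
    C-H: 7 × 405 = 2835
    H-Cl: 1 × 442 = 442
    Σ(formed) = 4327 kJ
  ΔH_2 = 4188 − 4327 = −139 kJ
ΔH_1 − ΔH_2 = −3554 kJ, so reaction 1 has the more negative ΔH; |ΔH_1 − ΔH_2| = 3554 kJ.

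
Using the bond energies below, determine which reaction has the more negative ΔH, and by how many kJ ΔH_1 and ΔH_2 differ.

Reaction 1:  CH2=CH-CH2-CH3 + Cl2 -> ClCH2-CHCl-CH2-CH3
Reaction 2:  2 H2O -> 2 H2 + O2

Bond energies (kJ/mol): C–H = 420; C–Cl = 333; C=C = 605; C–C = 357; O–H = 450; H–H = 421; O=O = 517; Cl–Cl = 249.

Reaction 1:
  Bonds broken (reactants):
    C–C: 2 × 357 = 714
    C–H: 8 × 420 = 3360
    C=C: 1 × 605 = 605
    Cl–Cl: 1 × 249 = 249
    Σ(broken) = 4928 kJ
  Bonds formed (products):
    C–C: 3 × 357 = 1071
    C–Cl: 2 × 333 = 666
    C–H: 8 × 420 = 3360
    Σ(formed) = 5097 kJ
  ΔH_1 = 4928 − 5097 = −169 kJ
Reaction 2:
  Bonds broken (reactants):
    O–H: 4 × 450 = 1800
    Σ(broken) = 1800 kJ
  Bonds formed (products):
    H–H: 2 × 421 = 842
    O=O: 1 × 517 = 517
    Σ(formed) = 1359 kJ
  ΔH_2 = 1800 − 1359 = +441 kJ
ΔH_1 − ΔH_2 = −610 kJ, so reaction 1 has the more negative ΔH; |ΔH_1 − ΔH_2| = 610 kJ.

Reaction 1, by 610 kJ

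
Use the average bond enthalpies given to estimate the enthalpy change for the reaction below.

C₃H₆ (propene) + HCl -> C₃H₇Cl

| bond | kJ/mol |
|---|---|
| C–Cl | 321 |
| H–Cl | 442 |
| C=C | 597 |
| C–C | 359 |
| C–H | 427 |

ΔH ≈ −68 kJ

Bonds broken (reactants):
  C–C: 1 × 359 = 359
  C–H: 6 × 427 = 2562
  C=C: 1 × 597 = 597
  H–Cl: 1 × 442 = 442
  Σ(broken) = 3960 kJ
Bonds formed (products):
  C–C: 2 × 359 = 718
  C–Cl: 1 × 321 = 321
  C–H: 7 × 427 = 2989
  Σ(formed) = 4028 kJ
ΔH = Σ(broken) − Σ(formed) = 3960 − 4028 = −68 kJ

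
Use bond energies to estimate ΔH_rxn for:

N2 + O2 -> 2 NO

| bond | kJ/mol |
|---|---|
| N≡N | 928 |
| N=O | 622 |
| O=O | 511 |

ΔH ≈ +195 kJ

Bonds broken (reactants):
  N≡N: 1 × 928 = 928
  O=O: 1 × 511 = 511
  Σ(broken) = 1439 kJ
Bonds formed (products):
  N=O: 2 × 622 = 1244
  Σ(formed) = 1244 kJ
ΔH = Σ(broken) − Σ(formed) = 1439 − 1244 = +195 kJ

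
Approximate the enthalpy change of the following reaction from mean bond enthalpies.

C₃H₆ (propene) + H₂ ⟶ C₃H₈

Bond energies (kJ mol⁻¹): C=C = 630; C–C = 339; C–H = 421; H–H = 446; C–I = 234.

Bonds broken (reactants):
  C–C: 1 × 339 = 339
  C–H: 6 × 421 = 2526
  C=C: 1 × 630 = 630
  H–H: 1 × 446 = 446
  Σ(broken) = 3941 kJ
Bonds formed (products):
  C–C: 2 × 339 = 678
  C–H: 8 × 421 = 3368
  Σ(formed) = 4046 kJ
ΔH = Σ(broken) − Σ(formed) = 3941 − 4046 = −105 kJ

ΔH ≈ −105 kJ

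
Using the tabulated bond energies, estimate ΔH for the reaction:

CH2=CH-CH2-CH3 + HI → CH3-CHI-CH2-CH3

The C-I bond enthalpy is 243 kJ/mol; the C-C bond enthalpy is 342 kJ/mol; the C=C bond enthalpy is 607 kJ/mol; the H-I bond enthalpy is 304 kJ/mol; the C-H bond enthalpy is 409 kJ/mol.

ΔH ≈ −83 kJ

Bonds broken (reactants):
  C-C: 2 × 342 = 684
  C-H: 8 × 409 = 3272
  C=C: 1 × 607 = 607
  H-I: 1 × 304 = 304
  Σ(broken) = 4867 kJ
Bonds formed (products):
  C-C: 3 × 342 = 1026
  C-H: 9 × 409 = 3681
  C-I: 1 × 243 = 243
  Σ(formed) = 4950 kJ
ΔH = Σ(broken) − Σ(formed) = 4867 − 4950 = −83 kJ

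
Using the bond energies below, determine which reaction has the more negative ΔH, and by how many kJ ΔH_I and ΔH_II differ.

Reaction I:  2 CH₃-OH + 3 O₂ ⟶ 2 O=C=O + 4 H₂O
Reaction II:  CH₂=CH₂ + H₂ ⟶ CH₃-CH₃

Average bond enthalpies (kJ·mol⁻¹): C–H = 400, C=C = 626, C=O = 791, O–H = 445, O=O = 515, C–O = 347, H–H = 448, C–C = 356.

Reaction I, by 1113 kJ

Reaction I:
  Bonds broken (reactants):
    C–H: 6 × 400 = 2400
    C–O: 2 × 347 = 694
    O–H: 2 × 445 = 890
    O=O: 3 × 515 = 1545
    Σ(broken) = 5529 kJ
  Bonds formed (products):
    C=O: 4 × 791 = 3164
    O–H: 8 × 445 = 3560
    Σ(formed) = 6724 kJ
  ΔH_I = 5529 − 6724 = −1195 kJ
Reaction II:
  Bonds broken (reactants):
    C–H: 4 × 400 = 1600
    C=C: 1 × 626 = 626
    H–H: 1 × 448 = 448
    Σ(broken) = 2674 kJ
  Bonds formed (products):
    C–C: 1 × 356 = 356
    C–H: 6 × 400 = 2400
    Σ(formed) = 2756 kJ
  ΔH_II = 2674 − 2756 = −82 kJ
ΔH_I − ΔH_II = −1113 kJ, so reaction I has the more negative ΔH; |ΔH_I − ΔH_II| = 1113 kJ.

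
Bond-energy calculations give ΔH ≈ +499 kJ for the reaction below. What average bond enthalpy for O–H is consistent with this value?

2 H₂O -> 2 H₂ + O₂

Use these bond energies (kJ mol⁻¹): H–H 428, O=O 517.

Let D be the O–H bond energy.
Σ(broken) = 4×D = 4D
Σ(formed) = 2×428 + 1×517 = 1373
ΔH = Σ(broken) − Σ(formed) = (4D) − (1373) = −1373 + 4D
Setting this equal to +499 kJ gives 4D = 1872, so D = 468 kJ/mol.

D(O–H) ≈ 468 kJ/mol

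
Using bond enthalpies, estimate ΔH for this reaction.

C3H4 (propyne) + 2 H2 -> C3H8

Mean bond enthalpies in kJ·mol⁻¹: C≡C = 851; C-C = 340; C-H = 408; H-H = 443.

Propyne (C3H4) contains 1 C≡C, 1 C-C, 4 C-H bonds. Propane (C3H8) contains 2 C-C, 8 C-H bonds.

Bonds broken (reactants):
  C≡C: 1 × 851 = 851
  C-C: 1 × 340 = 340
  C-H: 4 × 408 = 1632
  H-H: 2 × 443 = 886
  Σ(broken) = 3709 kJ
Bonds formed (products):
  C-C: 2 × 340 = 680
  C-H: 8 × 408 = 3264
  Σ(formed) = 3944 kJ
ΔH = Σ(broken) − Σ(formed) = 3709 − 3944 = −235 kJ

ΔH ≈ −235 kJ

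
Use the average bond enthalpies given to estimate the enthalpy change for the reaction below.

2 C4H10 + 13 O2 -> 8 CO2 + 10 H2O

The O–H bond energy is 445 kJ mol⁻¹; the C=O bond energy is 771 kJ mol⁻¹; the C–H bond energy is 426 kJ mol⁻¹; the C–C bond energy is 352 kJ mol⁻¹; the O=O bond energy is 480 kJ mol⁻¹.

Bonds broken (reactants):
  C–C: 6 × 352 = 2112
  C–H: 20 × 426 = 8520
  O=O: 13 × 480 = 6240
  Σ(broken) = 16872 kJ
Bonds formed (products):
  C=O: 16 × 771 = 12336
  O–H: 20 × 445 = 8900
  Σ(formed) = 21236 kJ
ΔH = Σ(broken) − Σ(formed) = 16872 − 21236 = −4364 kJ

ΔH ≈ −4364 kJ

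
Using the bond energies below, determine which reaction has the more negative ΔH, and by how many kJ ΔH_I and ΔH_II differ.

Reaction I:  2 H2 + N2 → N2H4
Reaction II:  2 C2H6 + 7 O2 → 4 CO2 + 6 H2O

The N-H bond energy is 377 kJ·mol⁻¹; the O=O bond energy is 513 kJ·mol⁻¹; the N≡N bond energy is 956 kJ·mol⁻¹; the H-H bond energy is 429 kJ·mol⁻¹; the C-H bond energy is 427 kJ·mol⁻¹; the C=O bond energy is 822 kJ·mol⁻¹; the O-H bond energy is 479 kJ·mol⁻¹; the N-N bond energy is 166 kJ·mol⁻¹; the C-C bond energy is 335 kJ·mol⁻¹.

Reaction II, by 3079 kJ

Reaction I:
  Bonds broken (reactants):
    H-H: 2 × 429 = 858
    N≡N: 1 × 956 = 956
    Σ(broken) = 1814 kJ
  Bonds formed (products):
    N-H: 4 × 377 = 1508
    N-N: 1 × 166 = 166
    Σ(formed) = 1674 kJ
  ΔH_I = 1814 − 1674 = +140 kJ
Reaction II:
  Bonds broken (reactants):
    C-C: 2 × 335 = 670
    C-H: 12 × 427 = 5124
    O=O: 7 × 513 = 3591
    Σ(broken) = 9385 kJ
  Bonds formed (products):
    C=O: 8 × 822 = 6576
    O-H: 12 × 479 = 5748
    Σ(formed) = 12324 kJ
  ΔH_II = 9385 − 12324 = −2939 kJ
ΔH_I − ΔH_II = +3079 kJ, so reaction II has the more negative ΔH; |ΔH_I − ΔH_II| = 3079 kJ.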